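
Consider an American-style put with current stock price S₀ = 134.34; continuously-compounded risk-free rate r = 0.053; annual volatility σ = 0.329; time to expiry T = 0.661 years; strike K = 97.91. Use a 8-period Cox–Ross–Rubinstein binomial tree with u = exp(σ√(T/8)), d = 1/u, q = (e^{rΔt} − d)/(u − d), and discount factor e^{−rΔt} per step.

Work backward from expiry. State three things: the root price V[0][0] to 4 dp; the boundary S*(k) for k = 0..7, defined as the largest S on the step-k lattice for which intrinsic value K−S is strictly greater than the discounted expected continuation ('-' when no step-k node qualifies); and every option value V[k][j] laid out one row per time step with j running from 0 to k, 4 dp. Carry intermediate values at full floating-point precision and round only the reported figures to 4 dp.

price = 1.4481
boundary = - - - - - - 76.1691 83.7240
tree:
1.4481
2.4215 0.4857
3.9765 0.8849 0.0900
6.3879 1.5957 0.1806 0.0000
9.9847 2.8406 0.3625 0.0000 0.0000
15.0733 4.9746 0.7276 0.0000 0.0000 0.0000
21.7409 8.5261 1.4603 0.0000 0.0000 0.0000 0.0000
28.6140 14.1860 2.9307 0.0000 0.0000 0.0000 0.0000 0.0000
34.8670 21.7409 5.8818 0.0000 0.0000 0.0000 0.0000 0.0000 0.0000

Δt=0.08263  u=1.09919  d=0.90976  q=0.49954  discount=0.99563
step 8 (expiry): payoffs max(K−S,0) = 34.8670 21.7409 5.8818 0.0000 0.0000 0.0000 0.0000 0.0000 0.0000
step 7: (k=7,j=0): S=69.2960, (K−S)⁺=28.6140, hold=28.1862 ⇒ V=28.6140 exercise | (k=7,j=1): S=83.7240, (K−S)⁺=14.1860, hold=13.7582 ⇒ V=14.1860 exercise | (k=7,j=2): S=101.1561, (K−S)⁺=0.0000, hold=2.9307 ⇒ V=2.9307 continue | (k=7,j=3): S=122.2177, (K−S)⁺=0.0000, hold=0.0000 ⇒ V=0.0000 continue | (k=7,j=4): S=147.6646, (K−S)⁺=0.0000, hold=0.0000 ⇒ V=0.0000 continue | (k=7,j=5): S=178.4097, (K−S)⁺=0.0000, hold=0.0000 ⇒ V=0.0000 continue | (k=7,j=6): S=215.5563, (K−S)⁺=0.0000, hold=0.0000 ⇒ V=0.0000 continue | (k=7,j=7): S=260.4371, (K−S)⁺=0.0000, hold=0.0000 ⇒ V=0.0000 continue  boundary S*=83.7240
step 6: (k=6,j=0): S=76.1691, (K−S)⁺=21.7409, hold=21.3131 ⇒ V=21.7409 exercise | (k=6,j=1): S=92.0282, (K−S)⁺=5.8818, hold=8.5261 ⇒ V=8.5261 continue | (k=6,j=2): S=111.1894, (K−S)⁺=0.0000, hold=1.4603 ⇒ V=1.4603 continue | (k=6,j=3): S=134.3400, (K−S)⁺=0.0000, hold=0.0000 ⇒ V=0.0000 continue | (k=6,j=4): S=162.3108, (K−S)⁺=0.0000, hold=0.0000 ⇒ V=0.0000 continue | (k=6,j=5): S=196.1054, (K−S)⁺=0.0000, hold=0.0000 ⇒ V=0.0000 continue | (k=6,j=6): S=236.9364, (K−S)⁺=0.0000, hold=0.0000 ⇒ V=0.0000 continue  boundary S*=76.1691
step 5: (k=5,j=0): S=83.7240, (K−S)⁺=14.1860, hold=15.0733 ⇒ V=15.0733 continue | (k=5,j=1): S=101.1561, (K−S)⁺=0.0000, hold=4.9746 ⇒ V=4.9746 continue | (k=5,j=2): S=122.2177, (K−S)⁺=0.0000, hold=0.7276 ⇒ V=0.7276 continue | (k=5,j=3): S=147.6646, (K−S)⁺=0.0000, hold=0.0000 ⇒ V=0.0000 continue | (k=5,j=4): S=178.4097, (K−S)⁺=0.0000, hold=0.0000 ⇒ V=0.0000 continue | (k=5,j=5): S=215.5563, (K−S)⁺=0.0000, hold=0.0000 ⇒ V=0.0000 continue  boundary S*=-
step 4: (k=4,j=0): S=92.0282, (K−S)⁺=5.8818, hold=9.9847 ⇒ V=9.9847 continue | (k=4,j=1): S=111.1894, (K−S)⁺=0.0000, hold=2.8406 ⇒ V=2.8406 continue | (k=4,j=2): S=134.3400, (K−S)⁺=0.0000, hold=0.3625 ⇒ V=0.3625 continue | (k=4,j=3): S=162.3108, (K−S)⁺=0.0000, hold=0.0000 ⇒ V=0.0000 continue | (k=4,j=4): S=196.1054, (K−S)⁺=0.0000, hold=0.0000 ⇒ V=0.0000 continue  boundary S*=-
step 3: (k=3,j=0): S=101.1561, (K−S)⁺=0.0000, hold=6.3879 ⇒ V=6.3879 continue | (k=3,j=1): S=122.2177, (K−S)⁺=0.0000, hold=1.5957 ⇒ V=1.5957 continue | (k=3,j=2): S=147.6646, (K−S)⁺=0.0000, hold=0.1806 ⇒ V=0.1806 continue | (k=3,j=3): S=178.4097, (K−S)⁺=0.0000, hold=0.0000 ⇒ V=0.0000 continue  boundary S*=-
step 2: (k=2,j=0): S=111.1894, (K−S)⁺=0.0000, hold=3.9765 ⇒ V=3.9765 continue | (k=2,j=1): S=134.3400, (K−S)⁺=0.0000, hold=0.8849 ⇒ V=0.8849 continue | (k=2,j=2): S=162.3108, (K−S)⁺=0.0000, hold=0.0900 ⇒ V=0.0900 continue  boundary S*=-
step 1: (k=1,j=0): S=122.2177, (K−S)⁺=0.0000, hold=2.4215 ⇒ V=2.4215 continue | (k=1,j=1): S=147.6646, (K−S)⁺=0.0000, hold=0.4857 ⇒ V=0.4857 continue  boundary S*=-
step 0: (k=0,j=0): S=134.3400, (K−S)⁺=0.0000, hold=1.4481 ⇒ V=1.4481 continue  boundary S*=-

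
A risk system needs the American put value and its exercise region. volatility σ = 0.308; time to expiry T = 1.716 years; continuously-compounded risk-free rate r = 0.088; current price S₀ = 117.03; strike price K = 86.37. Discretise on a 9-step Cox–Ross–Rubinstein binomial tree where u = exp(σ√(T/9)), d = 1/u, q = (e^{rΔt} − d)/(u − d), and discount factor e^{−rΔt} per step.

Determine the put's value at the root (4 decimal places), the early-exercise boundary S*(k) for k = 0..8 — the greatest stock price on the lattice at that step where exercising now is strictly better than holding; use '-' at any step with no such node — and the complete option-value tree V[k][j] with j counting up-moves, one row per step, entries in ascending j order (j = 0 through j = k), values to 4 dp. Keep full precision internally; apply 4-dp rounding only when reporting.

Δt=0.19067, u=1.14395, d=0.87416, q=0.52914, disc=e^(-rΔt)=0.98336
k=9 terminal: V=max(K-S,0) → 51.4861 40.7200 26.6311 8.1940 0.0000 0.0000 0.0000 0.0000 0.0000 0.0000
k=8: j=0 S=39.9055 intr=46.4645 cont=45.0274 V=46.4645[EX]; j=1 S=52.2215 intr=34.1485 cont=32.7114 V=34.1485[EX]; j=2 S=68.3385 intr=18.0315 cont=16.5945 V=18.0315[EX]; j=3 S=89.4296 intr=0.0000 cont=3.7940 V=3.7940[hold]; j=4 S=117.0300 intr=0.0000 cont=0.0000 V=0.0000[hold]; j=5 S=153.1487 intr=0.0000 cont=0.0000 V=0.0000[hold]; j=6 S=200.4145 intr=0.0000 cont=0.0000 V=0.0000[hold]; j=7 S=262.2680 intr=0.0000 cont=0.0000 V=0.0000[hold]; j=8 S=343.2111 intr=0.0000 cont=0.0000 V=0.0000[hold]  S*(8)=68.3385
k=7: j=0 S=45.6500 intr=40.7200 cont=39.2829 V=40.7200[EX]; j=1 S=59.7389 intr=26.6311 cont=25.1940 V=26.6311[EX]; j=2 S=78.1760 intr=8.1940 cont=10.3232 V=10.3232[hold]; j=3 S=102.3032 intr=0.0000 cont=1.7567 V=1.7567[hold]; j=4 S=133.8768 intr=0.0000 cont=0.0000 V=0.0000[hold]; j=5 S=175.1948 intr=0.0000 cont=0.0000 V=0.0000[hold]; j=6 S=229.2647 intr=0.0000 cont=0.0000 V=0.0000[hold]; j=7 S=300.0221 intr=0.0000 cont=0.0000 V=0.0000[hold]  S*(7)=59.7389
k=6: j=0 S=52.2215 intr=34.1485 cont=32.7114 V=34.1485[EX]; j=1 S=68.3385 intr=18.0315 cont=17.7023 V=18.0315[EX]; j=2 S=89.4296 intr=0.0000 cont=5.6939 V=5.6939[hold]; j=3 S=117.0300 intr=0.0000 cont=0.8134 V=0.8134[hold]; j=4 S=153.1487 intr=0.0000 cont=0.0000 V=0.0000[hold]; j=5 S=200.4145 intr=0.0000 cont=0.0000 V=0.0000[hold]; j=6 S=262.2680 intr=0.0000 cont=0.0000 V=0.0000[hold]  S*(6)=68.3385
k=5: j=0 S=59.7389 intr=26.6311 cont=25.1940 V=26.6311[EX]; j=1 S=78.1760 intr=8.1940 cont=11.3118 V=11.3118[hold]; j=2 S=102.3032 intr=0.0000 cont=3.0597 V=3.0597[hold]; j=3 S=133.8768 intr=0.0000 cont=0.3766 V=0.3766[hold]; j=4 S=175.1948 intr=0.0000 cont=0.0000 V=0.0000[hold]; j=5 S=229.2647 intr=0.0000 cont=0.0000 V=0.0000[hold]  S*(5)=59.7389
k=4: j=0 S=68.3385 intr=18.0315 cont=18.2167 V=18.2167[hold]; j=1 S=89.4296 intr=0.0000 cont=6.8296 V=6.8296[hold]; j=2 S=117.0300 intr=0.0000 cont=1.6127 V=1.6127[hold]; j=3 S=153.1487 intr=0.0000 cont=0.1744 V=0.1744[hold]; j=4 S=200.4145 intr=0.0000 cont=0.0000 V=0.0000[hold]  S*(4)=-
k=3: j=0 S=78.1760 intr=8.1940 cont=11.9885 V=11.9885[hold]; j=1 S=102.3032 intr=0.0000 cont=4.0014 V=4.0014[hold]; j=2 S=133.8768 intr=0.0000 cont=0.8374 V=0.8374[hold]; j=3 S=175.1948 intr=0.0000 cont=0.0807 V=0.0807[hold]  S*(3)=-
k=2: j=0 S=89.4296 intr=0.0000 cont=7.6330 V=7.6330[hold]; j=1 S=117.0300 intr=0.0000 cont=2.2885 V=2.2885[hold]; j=2 S=153.1487 intr=0.0000 cont=0.4298 V=0.4298[hold]  S*(2)=-
k=1: j=0 S=102.3032 intr=0.0000 cont=4.7250 V=4.7250[hold]; j=1 S=133.8768 intr=0.0000 cont=1.2832 V=1.2832[hold]  S*(1)=-
k=0: j=0 S=117.0300 intr=0.0000 cont=2.8555 V=2.8555[hold]  S*(0)=-

price = 2.8555
boundary = - - - - - 59.7389 68.3385 59.7389 68.3385
tree:
2.8555
4.7250 1.2832
7.6330 2.2885 0.4298
11.9885 4.0014 0.8374 0.0807
18.2167 6.8296 1.6127 0.1744 0.0000
26.6311 11.3118 3.0597 0.3766 0.0000 0.0000
34.1485 18.0315 5.6939 0.8134 0.0000 0.0000 0.0000
40.7200 26.6311 10.3232 1.7567 0.0000 0.0000 0.0000 0.0000
46.4645 34.1485 18.0315 3.7940 0.0000 0.0000 0.0000 0.0000 0.0000
51.4861 40.7200 26.6311 8.1940 0.0000 0.0000 0.0000 0.0000 0.0000 0.0000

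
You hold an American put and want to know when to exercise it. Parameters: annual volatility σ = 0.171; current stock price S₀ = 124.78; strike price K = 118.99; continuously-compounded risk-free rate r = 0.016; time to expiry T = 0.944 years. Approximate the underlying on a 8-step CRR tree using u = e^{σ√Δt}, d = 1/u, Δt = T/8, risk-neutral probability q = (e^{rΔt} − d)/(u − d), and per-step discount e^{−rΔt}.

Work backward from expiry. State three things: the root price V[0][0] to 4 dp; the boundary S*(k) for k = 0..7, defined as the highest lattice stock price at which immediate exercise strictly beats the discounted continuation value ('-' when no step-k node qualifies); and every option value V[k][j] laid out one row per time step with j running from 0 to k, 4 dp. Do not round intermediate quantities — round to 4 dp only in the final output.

price = 5.0746
boundary = - - - - 98.6512 93.0233 98.6512 104.6196
tree:
5.0746
7.5414 2.6407
10.8825 4.2474 1.0529
15.1744 6.6554 1.8688 0.2455
20.3388 10.0959 3.2592 0.4932 0.0000
25.9667 14.7031 5.5524 0.9911 0.0000 0.0000
31.2735 20.3388 9.1543 1.9915 0.0000 0.0000 0.0000
36.2776 25.9667 14.3704 4.0017 0.0000 0.0000 0.0000 0.0000
40.9962 31.2735 20.3388 8.0409 0.0000 0.0000 0.0000 0.0000 0.0000

params: Δt=0.11800 u=1.06050 d=0.94295 q=0.50140 e^(-rΔt)=0.99811
t_8 payoffs: 40.9962 31.2735 20.3388 8.0409 0.0000 0.0000 0.0000 0.0000 0.0000
t_7: node(7,0) S=82.7124 payoff=36.2776 vs cont=36.0532 → 36.2776 [stop]  node(7,1) S=93.0233 payoff=25.9667 vs cont=25.7423 → 25.9667 [stop]  node(7,2) S=104.6196 payoff=14.3704 vs cont=14.1460 → 14.3704 [stop]  node(7,3) S=117.6615 payoff=1.3285 vs cont=4.0017 → 4.0017 [wait]  node(7,4) S=132.3292 payoff=0.0000 vs cont=0.0000 → 0.0000 [wait]  node(7,5) S=148.8254 payoff=0.0000 vs cont=0.0000 → 0.0000 [wait]  node(7,6) S=167.3779 payoff=0.0000 vs cont=0.0000 → 0.0000 [wait]  node(7,7) S=188.2433 payoff=0.0000 vs cont=0.0000 → 0.0000 [wait]  ⇒ S*(7)=104.6196
t_6: node(6,0) S=87.7165 payoff=31.2735 vs cont=31.0491 → 31.2735 [stop]  node(6,1) S=98.6512 payoff=20.3388 vs cont=20.1144 → 20.3388 [stop]  node(6,2) S=110.9491 payoff=8.0409 vs cont=9.1543 → 9.1543 [wait]  node(6,3) S=124.7800 payoff=0.0000 vs cont=1.9915 → 1.9915 [wait]  node(6,4) S=140.3351 payoff=0.0000 vs cont=0.0000 → 0.0000 [wait]  node(6,5) S=157.8293 payoff=0.0000 vs cont=0.0000 → 0.0000 [wait]  node(6,6) S=177.5043 payoff=0.0000 vs cont=0.0000 → 0.0000 [wait]  ⇒ S*(6)=98.6512
t_5: node(5,0) S=93.0233 payoff=25.9667 vs cont=25.7423 → 25.9667 [stop]  node(5,1) S=104.6196 payoff=14.3704 vs cont=14.7031 → 14.7031 [wait]  node(5,2) S=117.6615 payoff=1.3285 vs cont=5.5524 → 5.5524 [wait]  node(5,3) S=132.3292 payoff=0.0000 vs cont=0.9911 → 0.9911 [wait]  node(5,4) S=148.8254 payoff=0.0000 vs cont=0.0000 → 0.0000 [wait]  node(5,5) S=167.3779 payoff=0.0000 vs cont=0.0000 → 0.0000 [wait]  ⇒ S*(5)=93.0233
t_4: node(4,0) S=98.6512 payoff=20.3388 vs cont=20.2809 → 20.3388 [stop]  node(4,1) S=110.9491 payoff=8.0409 vs cont=10.0959 → 10.0959 [wait]  node(4,2) S=124.7800 payoff=0.0000 vs cont=3.2592 → 3.2592 [wait]  node(4,3) S=140.3351 payoff=0.0000 vs cont=0.4932 → 0.4932 [wait]  node(4,4) S=157.8293 payoff=0.0000 vs cont=0.0000 → 0.0000 [wait]  ⇒ S*(4)=98.6512
t_3: node(3,0) S=104.6196 payoff=14.3704 vs cont=15.1744 → 15.1744 [wait]  node(3,1) S=117.6615 payoff=1.3285 vs cont=6.6554 → 6.6554 [wait]  node(3,2) S=132.3292 payoff=0.0000 vs cont=1.8688 → 1.8688 [wait]  node(3,3) S=148.8254 payoff=0.0000 vs cont=0.2455 → 0.2455 [wait]  ⇒ S*(3)=-
t_2: node(2,0) S=110.9491 payoff=8.0409 vs cont=10.8825 → 10.8825 [wait]  node(2,1) S=124.7800 payoff=0.0000 vs cont=4.2474 → 4.2474 [wait]  node(2,2) S=140.3351 payoff=0.0000 vs cont=1.0529 → 1.0529 [wait]  ⇒ S*(2)=-
t_1: node(1,0) S=117.6615 payoff=1.3285 vs cont=7.5414 → 7.5414 [wait]  node(1,1) S=132.3292 payoff=0.0000 vs cont=2.6407 → 2.6407 [wait]  ⇒ S*(1)=-
t_0: node(0,0) S=124.7800 payoff=0.0000 vs cont=5.0746 → 5.0746 [wait]  ⇒ S*(0)=-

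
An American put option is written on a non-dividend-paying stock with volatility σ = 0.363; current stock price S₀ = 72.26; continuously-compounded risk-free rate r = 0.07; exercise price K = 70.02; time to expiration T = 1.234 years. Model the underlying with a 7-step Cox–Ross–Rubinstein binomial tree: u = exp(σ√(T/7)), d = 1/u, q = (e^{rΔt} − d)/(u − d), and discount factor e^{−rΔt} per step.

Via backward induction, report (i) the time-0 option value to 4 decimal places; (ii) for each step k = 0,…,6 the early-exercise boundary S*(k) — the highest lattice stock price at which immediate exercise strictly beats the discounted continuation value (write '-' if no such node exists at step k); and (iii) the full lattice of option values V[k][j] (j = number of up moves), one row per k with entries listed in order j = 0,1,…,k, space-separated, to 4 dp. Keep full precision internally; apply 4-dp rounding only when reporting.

price = 8.2318
boundary = - - - 45.7430 39.2766 45.7430 53.2741
tree:
8.2318
12.2089 4.4984
17.5367 7.2367 1.8990
24.2770 11.2980 3.3953 0.4648
30.7434 16.9784 5.9544 0.9460 0.0000
36.2957 24.2770 10.1732 1.9254 0.0000 0.0000
41.0631 30.7434 16.7459 3.9185 0.0000 0.0000 0.0000
45.1566 36.2957 24.2770 7.9750 0.0000 0.0000 0.0000 0.0000

params: Δt=0.17629 u=1.16464 d=0.85864 q=0.50255 e^(-rΔt)=0.98774
t_7 payoffs: 45.1566 36.2957 24.2770 7.9750 0.0000 0.0000 0.0000 0.0000
t_6: node(6,0) S=28.9569 payoff=41.0631 vs cont=40.2044 → 41.0631 [stop]  node(6,1) S=39.2766 payoff=30.7434 vs cont=29.8847 → 30.7434 [stop]  node(6,2) S=53.2741 payoff=16.7459 vs cont=15.8872 → 16.7459 [stop]  node(6,3) S=72.2600 payoff=0.0000 vs cont=3.9185 → 3.9185 [wait]  node(6,4) S=98.0122 payoff=0.0000 vs cont=0.0000 → 0.0000 [wait]  node(6,5) S=132.9420 payoff=0.0000 vs cont=0.0000 → 0.0000 [wait]  node(6,6) S=180.3202 payoff=0.0000 vs cont=0.0000 → 0.0000 [wait]  ⇒ S*(6)=53.2741
t_5: node(5,0) S=33.7243 payoff=36.2957 vs cont=35.4370 → 36.2957 [stop]  node(5,1) S=45.7430 payoff=24.2770 vs cont=23.4183 → 24.2770 [stop]  node(5,2) S=62.0450 payoff=7.9750 vs cont=10.1732 → 10.1732 [wait]  node(5,3) S=84.1568 payoff=0.0000 vs cont=1.9254 → 1.9254 [wait]  node(5,4) S=114.1488 payoff=0.0000 vs cont=0.0000 → 0.0000 [wait]  node(5,5) S=154.8294 payoff=0.0000 vs cont=0.0000 → 0.0000 [wait]  ⇒ S*(5)=45.7430
t_4: node(4,0) S=39.2766 payoff=30.7434 vs cont=29.8847 → 30.7434 [stop]  node(4,1) S=53.2741 payoff=16.7459 vs cont=16.9784 → 16.9784 [wait]  node(4,2) S=72.2600 payoff=0.0000 vs cont=5.9544 → 5.9544 [wait]  node(4,3) S=98.0122 payoff=0.0000 vs cont=0.9460 → 0.9460 [wait]  node(4,4) S=132.9420 payoff=0.0000 vs cont=0.0000 → 0.0000 [wait]  ⇒ S*(4)=39.2766
t_3: node(3,0) S=45.7430 payoff=24.2770 vs cont=23.5336 → 24.2770 [stop]  node(3,1) S=62.0450 payoff=7.9750 vs cont=11.2980 → 11.2980 [wait]  node(3,2) S=84.1568 payoff=0.0000 vs cont=3.3953 → 3.3953 [wait]  node(3,3) S=114.1488 payoff=0.0000 vs cont=0.4648 → 0.4648 [wait]  ⇒ S*(3)=45.7430
t_2: node(2,0) S=53.2741 payoff=16.7459 vs cont=17.5367 → 17.5367 [wait]  node(2,1) S=72.2600 payoff=0.0000 vs cont=7.2367 → 7.2367 [wait]  node(2,2) S=98.0122 payoff=0.0000 vs cont=1.8990 → 1.8990 [wait]  ⇒ S*(2)=-
t_1: node(1,0) S=62.0450 payoff=7.9750 vs cont=12.2089 → 12.2089 [wait]  node(1,1) S=84.1568 payoff=0.0000 vs cont=4.4984 → 4.4984 [wait]  ⇒ S*(1)=-
t_0: node(0,0) S=72.2600 payoff=0.0000 vs cont=8.2318 → 8.2318 [wait]  ⇒ S*(0)=-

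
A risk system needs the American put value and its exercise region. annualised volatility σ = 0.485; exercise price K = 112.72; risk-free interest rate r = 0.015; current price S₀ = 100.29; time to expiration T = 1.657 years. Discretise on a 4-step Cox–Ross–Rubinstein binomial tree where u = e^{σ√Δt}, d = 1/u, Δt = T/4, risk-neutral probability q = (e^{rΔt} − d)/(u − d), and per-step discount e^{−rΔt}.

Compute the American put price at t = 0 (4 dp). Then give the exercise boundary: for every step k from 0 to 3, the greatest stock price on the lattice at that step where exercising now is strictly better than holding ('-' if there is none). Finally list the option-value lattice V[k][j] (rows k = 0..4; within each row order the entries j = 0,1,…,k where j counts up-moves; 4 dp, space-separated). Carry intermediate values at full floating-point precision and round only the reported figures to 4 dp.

price = 31.7170
boundary = - - 53.7182 73.3989
tree:
31.7170
44.1075 15.9102
59.0018 25.1930 3.9549
73.4054 39.3211 7.0114 0.0000
83.9470 59.0018 12.4300 0.0000 0.0000

params: Δt=0.41425 u=1.36637 d=0.73187 q=0.43241 e^(-rΔt)=0.99381
t_4 payoffs: 83.9470 59.0018 12.4300 0.0000 0.0000
t_3: node(3,0) S=39.3146 payoff=73.4054 vs cont=72.7072 → 73.4054 [stop]  node(3,1) S=73.3989 payoff=39.3211 vs cont=38.6229 → 39.3211 [stop]  node(3,2) S=137.0332 payoff=0.0000 vs cont=7.0114 → 7.0114 [wait]  node(3,3) S=255.8361 payoff=0.0000 vs cont=0.0000 → 0.0000 [wait]  ⇒ S*(3)=73.3989
t_2: node(2,0) S=53.7182 payoff=59.0018 vs cont=58.3035 → 59.0018 [stop]  node(2,1) S=100.2900 payoff=12.4300 vs cont=25.1930 → 25.1930 [wait]  node(2,2) S=187.2379 payoff=0.0000 vs cont=3.9549 → 3.9549 [wait]  ⇒ S*(2)=53.7182
t_1: node(1,0) S=73.3989 payoff=39.3211 vs cont=44.1075 → 44.1075 [wait]  node(1,1) S=137.0332 payoff=0.0000 vs cont=15.9102 → 15.9102 [wait]  ⇒ S*(1)=-
t_0: node(0,0) S=100.2900 payoff=12.4300 vs cont=31.7170 → 31.7170 [wait]  ⇒ S*(0)=-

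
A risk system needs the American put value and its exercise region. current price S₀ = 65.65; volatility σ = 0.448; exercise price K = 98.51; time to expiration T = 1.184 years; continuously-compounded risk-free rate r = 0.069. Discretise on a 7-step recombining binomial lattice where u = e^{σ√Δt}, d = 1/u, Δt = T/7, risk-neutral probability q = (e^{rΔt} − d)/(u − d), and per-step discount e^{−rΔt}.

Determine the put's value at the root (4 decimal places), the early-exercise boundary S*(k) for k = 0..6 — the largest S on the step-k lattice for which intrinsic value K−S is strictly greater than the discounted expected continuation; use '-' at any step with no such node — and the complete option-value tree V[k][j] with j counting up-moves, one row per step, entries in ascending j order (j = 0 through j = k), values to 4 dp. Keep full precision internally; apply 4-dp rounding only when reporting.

price = 34.0662
boundary = - 54.6030 45.4149 54.6030 65.6500 54.6030 65.6500
tree:
34.0662
43.9070 24.4712
53.0951 33.4128 15.5962
60.7371 43.9070 23.1101 8.0182
67.0932 53.0951 32.8600 13.3465 2.5710
72.3798 60.7371 43.9070 21.4800 5.0581 0.0000
76.7767 67.0932 53.0951 32.8600 9.9513 0.0000 0.0000
80.4338 72.3798 60.7371 43.9070 19.5780 0.0000 0.0000 0.0000

params: Δt=0.16914 u=1.20232 d=0.83173 q=0.48575 e^(-rΔt)=0.98840
t_7 payoffs: 80.4338 72.3798 60.7371 43.9070 19.5780 0.0000 0.0000 0.0000
t_6: node(6,0) S=21.7333 payoff=76.7767 vs cont=75.6337 → 76.7767 [stop]  node(6,1) S=31.4168 payoff=67.0932 vs cont=65.9502 → 67.0932 [stop]  node(6,2) S=45.4149 payoff=53.0951 vs cont=51.9521 → 53.0951 [stop]  node(6,3) S=65.6500 payoff=32.8600 vs cont=31.7170 → 32.8600 [stop]  node(6,4) S=94.9011 payoff=3.6089 vs cont=9.9513 → 9.9513 [wait]  node(6,5) S=137.1854 payoff=0.0000 vs cont=0.0000 → 0.0000 [wait]  node(6,6) S=198.3099 payoff=0.0000 vs cont=0.0000 → 0.0000 [wait]  ⇒ S*(6)=65.6500
t_5: node(5,0) S=26.1302 payoff=72.3798 vs cont=71.2367 → 72.3798 [stop]  node(5,1) S=37.7729 payoff=60.7371 vs cont=59.5941 → 60.7371 [stop]  node(5,2) S=54.6030 payoff=43.9070 vs cont=42.7640 → 43.9070 [stop]  node(5,3) S=78.9320 payoff=19.5780 vs cont=21.4800 → 21.4800 [wait]  node(5,4) S=114.1010 payoff=0.0000 vs cont=5.0581 → 5.0581 [wait]  node(5,5) S=164.9400 payoff=0.0000 vs cont=0.0000 → 0.0000 [wait]  ⇒ S*(5)=54.6030
t_4: node(4,0) S=31.4168 payoff=67.0932 vs cont=65.9502 → 67.0932 [stop]  node(4,1) S=45.4149 payoff=53.0951 vs cont=51.9521 → 53.0951 [stop]  node(4,2) S=65.6500 payoff=32.8600 vs cont=32.6302 → 32.8600 [stop]  node(4,3) S=94.9011 payoff=3.6089 vs cont=13.3465 → 13.3465 [wait]  node(4,4) S=137.1854 payoff=0.0000 vs cont=2.5710 → 2.5710 [wait]  ⇒ S*(4)=65.6500
t_3: node(3,0) S=37.7729 payoff=60.7371 vs cont=59.5941 → 60.7371 [stop]  node(3,1) S=54.6030 payoff=43.9070 vs cont=42.7640 → 43.9070 [stop]  node(3,2) S=78.9320 payoff=19.5780 vs cont=23.1101 → 23.1101 [wait]  node(3,3) S=114.1010 payoff=0.0000 vs cont=8.0182 → 8.0182 [wait]  ⇒ S*(3)=54.6030
t_2: node(2,0) S=45.4149 payoff=53.0951 vs cont=51.9521 → 53.0951 [stop]  node(2,1) S=65.6500 payoff=32.8600 vs cont=33.4128 → 33.4128 [wait]  node(2,2) S=94.9011 payoff=3.6089 vs cont=15.5962 → 15.5962 [wait]  ⇒ S*(2)=45.4149
t_1: node(1,0) S=54.6030 payoff=43.9070 vs cont=43.0294 → 43.9070 [stop]  node(1,1) S=78.9320 payoff=19.5780 vs cont=24.4712 → 24.4712 [wait]  ⇒ S*(1)=54.6030
t_0: node(0,0) S=65.6500 payoff=32.8600 vs cont=34.0662 → 34.0662 [wait]  ⇒ S*(0)=-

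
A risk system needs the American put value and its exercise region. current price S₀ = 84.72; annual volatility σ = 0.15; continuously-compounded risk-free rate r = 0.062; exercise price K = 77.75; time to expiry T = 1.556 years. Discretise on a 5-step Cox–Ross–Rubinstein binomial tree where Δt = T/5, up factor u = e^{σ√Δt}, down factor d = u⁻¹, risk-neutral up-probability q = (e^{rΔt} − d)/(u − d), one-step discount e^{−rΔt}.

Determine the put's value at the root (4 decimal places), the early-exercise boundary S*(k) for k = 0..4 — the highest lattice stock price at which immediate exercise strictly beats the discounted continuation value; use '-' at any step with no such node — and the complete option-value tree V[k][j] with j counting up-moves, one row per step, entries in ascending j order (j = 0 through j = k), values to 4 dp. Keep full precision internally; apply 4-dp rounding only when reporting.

price = 1.4068
boundary = - - - 65.9118 71.6645
tree:
1.4068
2.9846 0.3805
6.1091 0.9587 0.0000
11.8382 2.4153 0.0000 0.0000
17.1291 6.0855 0.0000 0.0000 0.0000
21.9953 11.8382 0.0000 0.0000 0.0000 0.0000

Δt=0.31120, u=1.08728, d=0.91973, q=0.59537, disc=e^(-rΔt)=0.98089
k=5 terminal: V=max(K-S,0) → 21.9953 11.8382 0.0000 0.0000 0.0000 0.0000
k=4: j=0 S=60.6209 intr=17.1291 cont=15.6433 V=17.1291[EX]; j=1 S=71.6645 intr=6.0855 cont=4.6986 V=6.0855[EX]; j=2 S=84.7200 intr=0.0000 cont=0.0000 V=0.0000[hold]; j=3 S=100.1539 intr=0.0000 cont=0.0000 V=0.0000[hold]; j=4 S=118.3994 intr=0.0000 cont=0.0000 V=0.0000[hold]  S*(4)=71.6645
k=3: j=0 S=65.9118 intr=11.8382 cont=10.3524 V=11.8382[EX]; j=1 S=77.9193 intr=0.0000 cont=2.4153 V=2.4153[hold]; j=2 S=92.1143 intr=0.0000 cont=0.0000 V=0.0000[hold]; j=3 S=108.8952 intr=0.0000 cont=0.0000 V=0.0000[hold]  S*(3)=65.9118
k=2: j=0 S=71.6645 intr=6.0855 cont=6.1091 V=6.1091[hold]; j=1 S=84.7200 intr=0.0000 cont=0.9587 V=0.9587[hold]; j=2 S=100.1539 intr=0.0000 cont=0.0000 V=0.0000[hold]  S*(2)=-
k=1: j=0 S=77.9193 intr=0.0000 cont=2.9846 V=2.9846[hold]; j=1 S=92.1143 intr=0.0000 cont=0.3805 V=0.3805[hold]  S*(1)=-
k=0: j=0 S=84.7200 intr=0.0000 cont=1.4068 V=1.4068[hold]  S*(0)=-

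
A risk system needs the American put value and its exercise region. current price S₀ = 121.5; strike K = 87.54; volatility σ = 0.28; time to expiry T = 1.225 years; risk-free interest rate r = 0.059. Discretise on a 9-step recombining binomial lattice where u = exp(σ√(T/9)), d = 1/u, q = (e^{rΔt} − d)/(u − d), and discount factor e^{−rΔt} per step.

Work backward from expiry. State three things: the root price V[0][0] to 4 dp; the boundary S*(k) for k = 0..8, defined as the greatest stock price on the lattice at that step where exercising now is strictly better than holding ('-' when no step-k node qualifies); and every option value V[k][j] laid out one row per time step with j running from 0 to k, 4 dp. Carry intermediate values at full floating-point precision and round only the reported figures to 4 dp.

price = 1.3666
boundary = - - - - - - 65.3729 72.4871 65.3729
tree:
1.3666
2.3315 0.4727
3.8982 0.8816 0.0922
6.3597 1.6242 0.1910 0.0000
10.0630 2.9462 0.3955 0.0000 0.0000
15.3161 5.2373 0.8189 0.0000 0.0000 0.0000
22.1671 9.0571 1.6956 0.0000 0.0000 0.0000 0.0000
28.5831 15.0529 3.5110 0.0000 0.0000 0.0000 0.0000 0.0000
34.3694 22.1671 7.2698 0.0000 0.0000 0.0000 0.0000 0.0000 0.0000
39.5878 28.5831 15.0529 0.0000 0.0000 0.0000 0.0000 0.0000 0.0000 0.0000

Δt=0.13611, u=1.10883, d=0.90186, q=0.51315, disc=e^(-rΔt)=0.99200
k=9 terminal: V=max(K-S,0) → 39.5878 28.5831 15.0529 0.0000 0.0000 0.0000 0.0000 0.0000 0.0000 0.0000
k=8: j=0 S=53.1706 intr=34.3694 cont=33.6692 V=34.3694[EX]; j=1 S=65.3729 intr=22.1671 cont=21.4669 V=22.1671[EX]; j=2 S=80.3755 intr=7.1645 cont=7.2698 V=7.2698[hold]; j=3 S=98.8212 intr=0.0000 cont=0.0000 V=0.0000[hold]; j=4 S=121.5000 intr=0.0000 cont=0.0000 V=0.0000[hold]; j=5 S=149.3834 intr=0.0000 cont=0.0000 V=0.0000[hold]; j=6 S=183.6659 intr=0.0000 cont=0.0000 V=0.0000[hold]; j=7 S=225.8160 intr=0.0000 cont=0.0000 V=0.0000[hold]; j=8 S=277.6393 intr=0.0000 cont=0.0000 V=0.0000[hold]  S*(8)=65.3729
k=7: j=0 S=58.9569 intr=28.5831 cont=27.8829 V=28.5831[EX]; j=1 S=72.4871 intr=15.0529 cont=14.4063 V=15.0529[EX]; j=2 S=89.1224 intr=0.0000 cont=3.5110 V=3.5110[hold]; j=3 S=109.5754 intr=0.0000 cont=0.0000 V=0.0000[hold]; j=4 S=134.7223 intr=0.0000 cont=0.0000 V=0.0000[hold]; j=5 S=165.6401 intr=0.0000 cont=0.0000 V=0.0000[hold]; j=6 S=203.6534 intr=0.0000 cont=0.0000 V=0.0000[hold]; j=7 S=250.3905 intr=0.0000 cont=0.0000 V=0.0000[hold]  S*(7)=72.4871
k=6: j=0 S=65.3729 intr=22.1671 cont=21.4669 V=22.1671[EX]; j=1 S=80.3755 intr=7.1645 cont=9.0571 V=9.0571[hold]; j=2 S=98.8212 intr=0.0000 cont=1.6956 V=1.6956[hold]; j=3 S=121.5000 intr=0.0000 cont=0.0000 V=0.0000[hold]; j=4 S=149.3834 intr=0.0000 cont=0.0000 V=0.0000[hold]; j=5 S=183.6659 intr=0.0000 cont=0.0000 V=0.0000[hold]; j=6 S=225.8160 intr=0.0000 cont=0.0000 V=0.0000[hold]  S*(6)=65.3729
k=5: j=0 S=72.4871 intr=15.0529 cont=15.3161 V=15.3161[hold]; j=1 S=89.1224 intr=0.0000 cont=5.2373 V=5.2373[hold]; j=2 S=109.5754 intr=0.0000 cont=0.8189 V=0.8189[hold]; j=3 S=134.7223 intr=0.0000 cont=0.0000 V=0.0000[hold]; j=4 S=165.6401 intr=0.0000 cont=0.0000 V=0.0000[hold]; j=5 S=203.6534 intr=0.0000 cont=0.0000 V=0.0000[hold]  S*(5)=-
k=4: j=0 S=80.3755 intr=7.1645 cont=10.0630 V=10.0630[hold]; j=1 S=98.8212 intr=0.0000 cont=2.9462 V=2.9462[hold]; j=2 S=121.5000 intr=0.0000 cont=0.3955 V=0.3955[hold]; j=3 S=149.3834 intr=0.0000 cont=0.0000 V=0.0000[hold]; j=4 S=183.6659 intr=0.0000 cont=0.0000 V=0.0000[hold]  S*(4)=-
k=3: j=0 S=89.1224 intr=0.0000 cont=6.3597 V=6.3597[hold]; j=1 S=109.5754 intr=0.0000 cont=1.6242 V=1.6242[hold]; j=2 S=134.7223 intr=0.0000 cont=0.1910 V=0.1910[hold]; j=3 S=165.6401 intr=0.0000 cont=0.0000 V=0.0000[hold]  S*(3)=-
k=2: j=0 S=98.8212 intr=0.0000 cont=3.8982 V=3.8982[hold]; j=1 S=121.5000 intr=0.0000 cont=0.8816 V=0.8816[hold]; j=2 S=149.3834 intr=0.0000 cont=0.0922 V=0.0922[hold]  S*(2)=-
k=1: j=0 S=109.5754 intr=0.0000 cont=2.3315 V=2.3315[hold]; j=1 S=134.7223 intr=0.0000 cont=0.4727 V=0.4727[hold]  S*(1)=-
k=0: j=0 S=121.5000 intr=0.0000 cont=1.3666 V=1.3666[hold]  S*(0)=-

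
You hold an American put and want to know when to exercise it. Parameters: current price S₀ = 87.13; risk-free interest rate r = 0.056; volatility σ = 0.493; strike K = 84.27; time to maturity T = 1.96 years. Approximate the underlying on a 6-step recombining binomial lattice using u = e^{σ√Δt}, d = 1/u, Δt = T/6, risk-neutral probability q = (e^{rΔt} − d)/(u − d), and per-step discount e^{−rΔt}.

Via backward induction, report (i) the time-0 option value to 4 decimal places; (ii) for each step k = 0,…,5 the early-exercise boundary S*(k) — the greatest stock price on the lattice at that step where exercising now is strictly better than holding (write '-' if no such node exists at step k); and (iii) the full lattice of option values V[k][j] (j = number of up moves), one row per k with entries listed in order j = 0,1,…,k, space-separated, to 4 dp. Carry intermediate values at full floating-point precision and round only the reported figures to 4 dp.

price = 17.2129
boundary = - - - 37.4154 49.5933 65.7348
tree:
17.2129
25.0253 8.8153
35.0616 14.3537 2.7269
46.8546 22.7480 5.1655 0.0000
56.0421 34.6767 9.7848 0.0000 0.0000
62.9736 46.8546 18.5352 0.0000 0.0000 0.0000
68.2031 56.0421 34.6767 0.0000 0.0000 0.0000 0.0000

Δt=0.32667, u=1.32548, d=0.75444, q=0.46235, disc=e^(-rΔt)=0.98187
k=6 terminal: V=max(K-S,0) → 68.2031 56.0421 34.6767 0.0000 0.0000 0.0000 0.0000
k=5: j=0 S=21.2964 intr=62.9736 cont=61.4461 V=62.9736[EX]; j=1 S=37.4154 intr=46.8546 cont=45.3270 V=46.8546[EX]; j=2 S=65.7348 intr=18.5352 cont=18.3060 V=18.5352[EX]; j=3 S=115.4889 intr=0.0000 cont=0.0000 V=0.0000[hold]; j=4 S=202.9014 intr=0.0000 cont=0.0000 V=0.0000[hold]; j=5 S=356.4757 intr=0.0000 cont=0.0000 V=0.0000[hold]  S*(5)=65.7348
k=4: j=0 S=28.2279 intr=56.0421 cont=54.5146 V=56.0421[EX]; j=1 S=49.5933 intr=34.6767 cont=33.1492 V=34.6767[EX]; j=2 S=87.1300 intr=0.0000 cont=9.7848 V=9.7848[hold]; j=3 S=153.0779 intr=0.0000 cont=0.0000 V=0.0000[hold]; j=4 S=268.9413 intr=0.0000 cont=0.0000 V=0.0000[hold]  S*(4)=49.5933
k=3: j=0 S=37.4154 intr=46.8546 cont=45.3270 V=46.8546[EX]; j=1 S=65.7348 intr=18.5352 cont=22.7480 V=22.7480[hold]; j=2 S=115.4889 intr=0.0000 cont=5.1655 V=5.1655[hold]; j=3 S=202.9014 intr=0.0000 cont=0.0000 V=0.0000[hold]  S*(3)=37.4154
k=2: j=0 S=49.5933 intr=34.6767 cont=35.0616 V=35.0616[hold]; j=1 S=87.1300 intr=0.0000 cont=14.3537 V=14.3537[hold]; j=2 S=153.0779 intr=0.0000 cont=2.7269 V=2.7269[hold]  S*(2)=-
k=1: j=0 S=65.7348 intr=18.5352 cont=25.0253 V=25.0253[hold]; j=1 S=115.4889 intr=0.0000 cont=8.8153 V=8.8153[hold]  S*(1)=-
k=0: j=0 S=87.1300 intr=0.0000 cont=17.2129 V=17.2129[hold]  S*(0)=-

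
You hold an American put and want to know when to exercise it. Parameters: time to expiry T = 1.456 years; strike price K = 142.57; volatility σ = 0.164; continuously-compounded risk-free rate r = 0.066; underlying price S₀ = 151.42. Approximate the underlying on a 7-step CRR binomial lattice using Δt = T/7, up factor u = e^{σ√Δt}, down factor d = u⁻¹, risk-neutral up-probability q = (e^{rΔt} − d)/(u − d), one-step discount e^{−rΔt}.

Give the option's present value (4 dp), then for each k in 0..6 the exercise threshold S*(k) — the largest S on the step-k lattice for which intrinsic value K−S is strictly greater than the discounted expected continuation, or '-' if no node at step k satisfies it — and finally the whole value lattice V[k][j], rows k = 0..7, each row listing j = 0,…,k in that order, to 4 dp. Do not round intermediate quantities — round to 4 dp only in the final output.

Δt=0.20800, u=1.07766, d=0.92793, q=0.57363, disc=e^(-rΔt)=0.98637
k=7 terminal: V=max(K-S,0) → 52.8684 38.3942 21.5845 2.0624 0.0000 0.0000 0.0000 0.0000
k=6: j=0 S=96.6682 intr=45.9018 cont=43.9580 V=45.9018[EX]; j=1 S=112.2665 intr=30.3035 cont=28.3597 V=30.3035[EX]; j=2 S=130.3817 intr=12.1883 cont=10.2445 V=12.1883[EX]; j=3 S=151.4200 intr=0.0000 cont=0.8673 V=0.8673[hold]; j=4 S=175.8530 intr=0.0000 cont=0.0000 V=0.0000[hold]; j=5 S=204.2285 intr=0.0000 cont=0.0000 V=0.0000[hold]; j=6 S=237.1826 intr=0.0000 cont=0.0000 V=0.0000[hold]  S*(6)=130.3817
k=5: j=0 S=104.1758 intr=38.3942 cont=36.4504 V=38.3942[EX]; j=1 S=120.9855 intr=21.5845 cont=19.6406 V=21.5845[EX]; j=2 S=140.5076 intr=2.0624 cont=5.6167 V=5.6167[hold]; j=3 S=163.1798 intr=0.0000 cont=0.3648 V=0.3648[hold]; j=4 S=189.5104 intr=0.0000 cont=0.0000 V=0.0000[hold]; j=5 S=220.0897 intr=0.0000 cont=0.0000 V=0.0000[hold]  S*(5)=120.9855
k=4: j=0 S=112.2665 intr=30.3035 cont=28.3597 V=30.3035[EX]; j=1 S=130.3817 intr=12.1883 cont=12.2555 V=12.2555[hold]; j=2 S=151.4200 intr=0.0000 cont=2.5685 V=2.5685[hold]; j=3 S=175.8530 intr=0.0000 cont=0.1534 V=0.1534[hold]; j=4 S=204.2285 intr=0.0000 cont=0.0000 V=0.0000[hold]  S*(4)=112.2665
k=3: j=0 S=120.9855 intr=21.5845 cont=19.6787 V=21.5845[EX]; j=1 S=140.5076 intr=2.0624 cont=6.6075 V=6.6075[hold]; j=2 S=163.1798 intr=0.0000 cont=1.1670 V=1.1670[hold]; j=3 S=189.5104 intr=0.0000 cont=0.0645 V=0.0645[hold]  S*(3)=120.9855
k=2: j=0 S=130.3817 intr=12.1883 cont=12.8161 V=12.8161[hold]; j=1 S=151.4200 intr=0.0000 cont=3.4391 V=3.4391[hold]; j=2 S=175.8530 intr=0.0000 cont=0.5273 V=0.5273[hold]  S*(2)=-
k=1: j=0 S=140.5076 intr=2.0624 cont=7.3358 V=7.3358[hold]; j=1 S=163.1798 intr=0.0000 cont=1.7447 V=1.7447[hold]  S*(1)=-
k=0: j=0 S=151.4200 intr=0.0000 cont=4.0723 V=4.0723[hold]  S*(0)=-

price = 4.0723
boundary = - - - 120.9855 112.2665 120.9855 130.3817
tree:
4.0723
7.3358 1.7447
12.8161 3.4391 0.5273
21.5845 6.6075 1.1670 0.0645
30.3035 12.2555 2.5685 0.1534 0.0000
38.3942 21.5845 5.6167 0.3648 0.0000 0.0000
45.9018 30.3035 12.1883 0.8673 0.0000 0.0000 0.0000
52.8684 38.3942 21.5845 2.0624 0.0000 0.0000 0.0000 0.0000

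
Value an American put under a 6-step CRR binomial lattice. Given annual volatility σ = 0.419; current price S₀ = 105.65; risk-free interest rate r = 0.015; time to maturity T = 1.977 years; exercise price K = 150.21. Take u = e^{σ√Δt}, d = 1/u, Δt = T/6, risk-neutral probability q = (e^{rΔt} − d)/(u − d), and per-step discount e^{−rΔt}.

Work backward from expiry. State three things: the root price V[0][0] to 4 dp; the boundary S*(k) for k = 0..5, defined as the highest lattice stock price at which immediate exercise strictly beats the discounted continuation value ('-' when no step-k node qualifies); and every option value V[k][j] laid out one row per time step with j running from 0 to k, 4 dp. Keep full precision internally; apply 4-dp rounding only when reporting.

params: Δt=0.32950 u=1.27190 d=0.78622 q=0.45036 e^(-rΔt)=0.99507
t_6 payoffs: 125.2558 109.8406 84.9028 44.5600 0.0000 0.0000 0.0000
t_5: node(5,0) S=31.7394 payoff=118.4706 vs cont=117.7300 → 118.4706 [stop]  node(5,1) S=51.3460 payoff=98.8640 vs cont=98.1234 → 98.8640 [stop]  node(5,2) S=83.0645 payoff=67.1455 vs cont=66.4050 → 67.1455 [stop]  node(5,3) S=134.3766 payoff=15.8334 vs cont=24.3712 → 24.3712 [wait]  node(5,4) S=217.3863 payoff=0.0000 vs cont=0.0000 → 0.0000 [wait]  node(5,5) S=351.6743 payoff=0.0000 vs cont=0.0000 → 0.0000 [wait]  ⇒ S*(5)=83.0645
t_4: node(4,0) S=40.3694 payoff=109.8406 vs cont=109.1000 → 109.8406 [stop]  node(4,1) S=65.3072 payoff=84.9028 vs cont=84.1622 → 84.9028 [stop]  node(4,2) S=105.6500 payoff=44.5600 vs cont=47.6455 → 47.6455 [wait]  node(4,3) S=170.9141 payoff=0.0000 vs cont=13.3293 → 13.3293 [wait]  node(4,4) S=276.4945 payoff=0.0000 vs cont=0.0000 → 0.0000 [wait]  ⇒ S*(4)=65.3072
t_3: node(3,0) S=51.3460 payoff=98.8640 vs cont=98.1234 → 98.8640 [stop]  node(3,1) S=83.0645 payoff=67.1455 vs cont=67.7877 → 67.7877 [wait]  node(3,2) S=134.3766 payoff=15.8334 vs cont=32.0321 → 32.0321 [wait]  node(3,3) S=217.3863 payoff=0.0000 vs cont=7.2902 → 7.2902 [wait]  ⇒ S*(3)=51.3460
t_2: node(2,0) S=65.3072 payoff=84.9028 vs cont=84.4500 → 84.9028 [stop]  node(2,1) S=105.6500 payoff=44.5600 vs cont=51.4300 → 51.4300 [wait]  node(2,2) S=170.9141 payoff=0.0000 vs cont=20.7863 → 20.7863 [wait]  ⇒ S*(2)=65.3072
t_1: node(1,0) S=83.0645 payoff=67.1455 vs cont=69.4837 → 69.4837 [wait]  node(1,1) S=134.3766 payoff=15.8334 vs cont=37.4437 → 37.4437 [wait]  ⇒ S*(1)=-
t_0: node(0,0) S=105.6500 payoff=44.5600 vs cont=54.7827 → 54.7827 [wait]  ⇒ S*(0)=-

price = 54.7827
boundary = - - 65.3072 51.3460 65.3072 83.0645
tree:
54.7827
69.4837 37.4437
84.9028 51.4300 20.7863
98.8640 67.7877 32.0321 7.2902
109.8406 84.9028 47.6455 13.3293 0.0000
118.4706 98.8640 67.1455 24.3712 0.0000 0.0000
125.2558 109.8406 84.9028 44.5600 0.0000 0.0000 0.0000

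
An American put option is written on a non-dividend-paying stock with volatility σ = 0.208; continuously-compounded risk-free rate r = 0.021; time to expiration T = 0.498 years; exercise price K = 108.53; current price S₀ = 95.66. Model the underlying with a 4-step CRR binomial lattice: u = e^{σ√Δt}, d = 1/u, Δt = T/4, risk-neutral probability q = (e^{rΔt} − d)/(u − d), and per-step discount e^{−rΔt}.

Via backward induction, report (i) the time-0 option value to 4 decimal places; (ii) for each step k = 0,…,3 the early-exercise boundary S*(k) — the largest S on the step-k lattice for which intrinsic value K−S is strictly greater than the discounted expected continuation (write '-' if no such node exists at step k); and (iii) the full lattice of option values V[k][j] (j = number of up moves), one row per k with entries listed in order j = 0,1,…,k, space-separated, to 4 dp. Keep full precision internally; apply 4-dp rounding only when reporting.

price = 13.8344
boundary = - 88.8908 82.6006 88.8908
tree:
13.8344
19.6392 8.0901
25.9294 13.0049 3.2074
31.7745 19.6392 6.4249 0.0000
37.2060 25.9294 12.8700 0.0000 0.0000

Δt=0.12450, u=1.07615, d=0.92924, q=0.49948, disc=e^(-rΔt)=0.99739
k=4 terminal: V=max(K-S,0) → 37.2060 25.9294 12.8700 0.0000 0.0000
k=3: j=0 S=76.7555 intr=31.7745 cont=31.4912 V=31.7745[EX]; j=1 S=88.8908 intr=19.6392 cont=19.3558 V=19.6392[EX]; j=2 S=102.9447 intr=5.5853 cont=6.4249 V=6.4249[hold]; j=3 S=119.2206 intr=0.0000 cont=0.0000 V=0.0000[hold]  S*(3)=88.8908
k=2: j=0 S=82.6006 intr=25.9294 cont=25.6461 V=25.9294[EX]; j=1 S=95.6600 intr=12.8700 cont=13.0049 V=13.0049[hold]; j=2 S=110.7842 intr=0.0000 cont=3.2074 V=3.2074[hold]  S*(2)=82.6006
k=1: j=0 S=88.8908 intr=19.6392 cont=19.4230 V=19.6392[EX]; j=1 S=102.9447 intr=5.5853 cont=8.0901 V=8.0901[hold]  S*(1)=88.8908
k=0: j=0 S=95.6600 intr=12.8700 cont=13.8344 V=13.8344[hold]  S*(0)=-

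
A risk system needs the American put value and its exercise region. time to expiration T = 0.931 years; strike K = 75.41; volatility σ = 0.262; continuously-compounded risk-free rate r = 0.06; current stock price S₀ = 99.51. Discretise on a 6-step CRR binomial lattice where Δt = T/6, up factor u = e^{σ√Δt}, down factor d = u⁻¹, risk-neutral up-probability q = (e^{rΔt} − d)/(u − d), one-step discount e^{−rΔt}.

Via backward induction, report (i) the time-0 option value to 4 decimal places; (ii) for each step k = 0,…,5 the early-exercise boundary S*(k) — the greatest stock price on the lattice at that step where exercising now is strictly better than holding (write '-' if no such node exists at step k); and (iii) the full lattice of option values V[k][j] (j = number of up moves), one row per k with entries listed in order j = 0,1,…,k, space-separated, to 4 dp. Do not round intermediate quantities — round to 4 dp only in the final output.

price = 0.9931
boundary = - - - - - 59.3964
tree:
0.9931
1.8334 0.2337
3.3202 0.4910 0.0000
5.8591 1.0312 0.0000 0.0000
9.9653 2.1660 0.0000 0.0000 0.0000
16.0136 4.5496 0.0000 0.0000 0.0000 0.0000
21.8379 9.5561 0.0000 0.0000 0.0000 0.0000 0.0000

params: Δt=0.15517 u=1.10872 d=0.90194 q=0.51946 e^(-rΔt)=0.99073
t_6 payoffs: 21.8379 9.5561 0.0000 0.0000 0.0000 0.0000 0.0000
t_5: node(5,0) S=59.3964 payoff=16.0136 vs cont=15.3148 → 16.0136 [stop]  node(5,1) S=73.0134 payoff=2.3966 vs cont=4.5496 → 4.5496 [wait]  node(5,2) S=89.7523 payoff=0.0000 vs cont=0.0000 → 0.0000 [wait]  node(5,3) S=110.3286 payoff=0.0000 vs cont=0.0000 → 0.0000 [wait]  node(5,4) S=135.6222 payoff=0.0000 vs cont=0.0000 → 0.0000 [wait]  node(5,5) S=166.7145 payoff=0.0000 vs cont=0.0000 → 0.0000 [wait]  ⇒ S*(5)=59.3964
t_4: node(4,0) S=65.8539 payoff=9.5561 vs cont=9.9653 → 9.9653 [wait]  node(4,1) S=80.9513 payoff=0.0000 vs cont=2.1660 → 2.1660 [wait]  node(4,2) S=99.5100 payoff=0.0000 vs cont=0.0000 → 0.0000 [wait]  node(4,3) S=122.3234 payoff=0.0000 vs cont=0.0000 → 0.0000 [wait]  node(4,4) S=150.3668 payoff=0.0000 vs cont=0.0000 → 0.0000 [wait]  ⇒ S*(4)=-
t_3: node(3,0) S=73.0134 payoff=2.3966 vs cont=5.8591 → 5.8591 [wait]  node(3,1) S=89.7523 payoff=0.0000 vs cont=1.0312 → 1.0312 [wait]  node(3,2) S=110.3286 payoff=0.0000 vs cont=0.0000 → 0.0000 [wait]  node(3,3) S=135.6222 payoff=0.0000 vs cont=0.0000 → 0.0000 [wait]  ⇒ S*(3)=-
t_2: node(2,0) S=80.9513 payoff=0.0000 vs cont=3.3202 → 3.3202 [wait]  node(2,1) S=99.5100 payoff=0.0000 vs cont=0.4910 → 0.4910 [wait]  node(2,2) S=122.3234 payoff=0.0000 vs cont=0.0000 → 0.0000 [wait]  ⇒ S*(2)=-
t_1: node(1,0) S=89.7523 payoff=0.0000 vs cont=1.8334 → 1.8334 [wait]  node(1,1) S=110.3286 payoff=0.0000 vs cont=0.2337 → 0.2337 [wait]  ⇒ S*(1)=-
t_0: node(0,0) S=99.5100 payoff=0.0000 vs cont=0.9931 → 0.9931 [wait]  ⇒ S*(0)=-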